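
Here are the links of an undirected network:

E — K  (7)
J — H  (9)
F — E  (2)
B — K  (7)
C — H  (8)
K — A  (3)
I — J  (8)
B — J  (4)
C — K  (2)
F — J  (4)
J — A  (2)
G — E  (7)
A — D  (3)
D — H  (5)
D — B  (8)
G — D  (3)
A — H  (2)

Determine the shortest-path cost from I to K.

13

Running Dijkstra from I:
I: 0
J: 8  (via I)
A: 10  (via J)
B: 12  (via J)
F: 12  (via J)
H: 12  (via A)
D: 13  (via A)
K: 13  (via A)
Shortest route: I → J → A → K = 13.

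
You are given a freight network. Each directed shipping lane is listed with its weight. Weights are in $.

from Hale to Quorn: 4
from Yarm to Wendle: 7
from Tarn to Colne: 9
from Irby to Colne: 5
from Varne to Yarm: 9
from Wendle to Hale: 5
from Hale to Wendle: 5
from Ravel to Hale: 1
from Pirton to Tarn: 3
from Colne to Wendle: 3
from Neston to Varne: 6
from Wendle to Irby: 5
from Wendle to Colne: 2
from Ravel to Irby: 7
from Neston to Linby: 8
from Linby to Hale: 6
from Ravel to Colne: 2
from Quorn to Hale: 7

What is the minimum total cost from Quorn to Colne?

$14

Enumerating some paths:
Quorn - Hale - Wendle - Colne: 7+5+2 = 14
Quorn - Hale - Wendle - Irby - Colne: 7+5+5+5 = 22
The minimum is $14 via Quorn - Hale - Wendle - Colne.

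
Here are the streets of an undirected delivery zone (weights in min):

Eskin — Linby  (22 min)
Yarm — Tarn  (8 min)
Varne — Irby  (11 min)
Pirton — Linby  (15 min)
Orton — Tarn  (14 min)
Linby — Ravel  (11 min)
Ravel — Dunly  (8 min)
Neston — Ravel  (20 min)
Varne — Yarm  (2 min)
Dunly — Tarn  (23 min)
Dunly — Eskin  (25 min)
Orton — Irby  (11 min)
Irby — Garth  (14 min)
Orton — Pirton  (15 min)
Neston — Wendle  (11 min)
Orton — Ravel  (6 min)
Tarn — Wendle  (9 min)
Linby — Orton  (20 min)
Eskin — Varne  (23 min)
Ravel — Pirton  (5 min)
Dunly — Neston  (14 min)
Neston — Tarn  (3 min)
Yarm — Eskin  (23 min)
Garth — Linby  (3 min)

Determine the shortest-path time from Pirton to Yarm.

33 min

Shortest distances from Pirton:
Pirton: 0
Ravel: 5  (via Pirton)
Orton: 11  (via Ravel)
Dunly: 13  (via Ravel)
Linby: 15  (via Pirton)
Garth: 18  (via Linby)
Irby: 22  (via Orton)
Neston: 25  (via Ravel)
Tarn: 25  (via Orton)
Varne: 33  (via Irby)
Yarm: 33  (via Tarn)
Shortest route: Pirton–Ravel–Orton–Tarn–Yarm = 33 min.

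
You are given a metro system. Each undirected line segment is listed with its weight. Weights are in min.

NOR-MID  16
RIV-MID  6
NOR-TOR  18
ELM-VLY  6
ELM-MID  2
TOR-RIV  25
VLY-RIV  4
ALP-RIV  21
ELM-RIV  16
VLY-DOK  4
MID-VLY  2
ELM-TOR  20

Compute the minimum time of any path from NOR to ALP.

43 min

Settle nodes by increasing distance from NOR:
NOR: 0
MID: 16  (via NOR)
ELM: 18  (via MID)
VLY: 18  (via MID)
TOR: 18  (via NOR)
RIV: 22  (via MID)
DOK: 22  (via VLY)
ALP: 43  (via RIV)
Shortest route: NOR → MID → RIV → ALP = 43 min.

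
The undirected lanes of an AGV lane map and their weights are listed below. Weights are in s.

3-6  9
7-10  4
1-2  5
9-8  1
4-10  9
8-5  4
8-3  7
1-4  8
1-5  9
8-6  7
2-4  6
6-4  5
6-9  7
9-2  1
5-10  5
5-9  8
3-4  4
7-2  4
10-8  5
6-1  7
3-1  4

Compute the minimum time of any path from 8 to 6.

7 s

Shortest distances from 8:
8: 0
9: 1  (via 8)
2: 2  (via 9)
5: 4  (via 8)
10: 5  (via 8)
7: 6  (via 2)
1: 7  (via 2)
3: 7  (via 8)
6: 7  (via 8)
Shortest route: 8 → 6 = 7 s.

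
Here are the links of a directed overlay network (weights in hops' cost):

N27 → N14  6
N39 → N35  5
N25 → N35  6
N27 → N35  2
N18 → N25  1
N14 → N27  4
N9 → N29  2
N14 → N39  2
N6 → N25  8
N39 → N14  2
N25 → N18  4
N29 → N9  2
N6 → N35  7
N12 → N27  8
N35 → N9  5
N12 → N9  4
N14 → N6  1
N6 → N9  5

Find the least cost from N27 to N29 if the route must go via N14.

14 hops' cost

Best N27 to N14: N27–N14 costing 6
Best N14 to N29: N14–N6–N9–N29 costing 8
Total via N14: 6 + 8 = 14 hops' cost.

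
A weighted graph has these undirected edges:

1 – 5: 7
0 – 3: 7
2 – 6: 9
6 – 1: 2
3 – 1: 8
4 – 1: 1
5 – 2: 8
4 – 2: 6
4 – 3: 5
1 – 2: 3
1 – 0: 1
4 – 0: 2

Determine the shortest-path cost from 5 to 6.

Enumerating some paths:
5 - 1 - 6: 7+2 = 9
5 - 2 - 1 - 6: 8+3+2 = 13
Cheapest is 5 - 1 - 6 at 9.

9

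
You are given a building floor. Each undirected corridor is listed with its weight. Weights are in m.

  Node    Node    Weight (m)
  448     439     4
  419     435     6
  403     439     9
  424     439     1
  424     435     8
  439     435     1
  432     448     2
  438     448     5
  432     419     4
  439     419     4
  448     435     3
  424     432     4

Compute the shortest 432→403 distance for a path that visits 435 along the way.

Best 432 to 435: 432–448–435 costing 5
Shortest 435→403: 435–439–403 = 10
Total via 435: 5 + 10 = 15 m.

15 m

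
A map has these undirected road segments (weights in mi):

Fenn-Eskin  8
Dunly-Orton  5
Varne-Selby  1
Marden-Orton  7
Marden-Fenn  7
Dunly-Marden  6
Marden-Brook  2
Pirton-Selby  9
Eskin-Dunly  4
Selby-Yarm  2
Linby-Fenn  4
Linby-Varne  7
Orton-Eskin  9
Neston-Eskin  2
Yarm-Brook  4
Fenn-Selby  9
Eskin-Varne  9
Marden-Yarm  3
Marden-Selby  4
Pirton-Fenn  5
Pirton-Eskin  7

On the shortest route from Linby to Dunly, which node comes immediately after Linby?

Candidate routes:
Linby - Fenn - Eskin - Dunly: 4+8+4 = 16
Linby - Varne - Selby - Marden - Dunly: 7+1+4+6 = 18
Linby - Fenn - Marden - Dunly: 4+7+6 = 17
The minimum is 16 mi via Linby - Fenn - Eskin - Dunly.
So from Linby the first move is to Fenn.

Fenn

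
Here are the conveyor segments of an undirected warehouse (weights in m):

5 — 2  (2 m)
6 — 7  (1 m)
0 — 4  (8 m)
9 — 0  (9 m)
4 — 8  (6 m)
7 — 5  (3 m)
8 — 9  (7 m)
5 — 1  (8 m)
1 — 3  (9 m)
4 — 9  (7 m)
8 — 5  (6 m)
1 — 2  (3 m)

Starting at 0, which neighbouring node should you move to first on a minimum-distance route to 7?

4

Candidate routes:
0–4–9–8–5–7: 8+7+7+6+3 = 31
0–4–8–5–7: 8+6+6+3 = 23
0–9–8–5–7: 9+7+6+3 = 25
The minimum is 23 m via 0–4–8–5–7.
So from 0 the first move is to 4.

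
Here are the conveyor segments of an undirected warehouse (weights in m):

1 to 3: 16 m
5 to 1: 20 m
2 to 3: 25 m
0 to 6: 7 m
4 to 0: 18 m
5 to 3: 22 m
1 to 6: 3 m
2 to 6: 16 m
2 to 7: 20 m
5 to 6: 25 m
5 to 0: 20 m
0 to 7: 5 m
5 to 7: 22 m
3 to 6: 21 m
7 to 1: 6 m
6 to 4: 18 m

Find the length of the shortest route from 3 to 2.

25 m

Settle nodes by increasing distance from 3:
3: 0
1: 16  (via 3)
6: 19  (via 1)
5: 22  (via 3)
7: 22  (via 1)
2: 25  (via 3)
Shortest route: 3 → 2 = 25 m.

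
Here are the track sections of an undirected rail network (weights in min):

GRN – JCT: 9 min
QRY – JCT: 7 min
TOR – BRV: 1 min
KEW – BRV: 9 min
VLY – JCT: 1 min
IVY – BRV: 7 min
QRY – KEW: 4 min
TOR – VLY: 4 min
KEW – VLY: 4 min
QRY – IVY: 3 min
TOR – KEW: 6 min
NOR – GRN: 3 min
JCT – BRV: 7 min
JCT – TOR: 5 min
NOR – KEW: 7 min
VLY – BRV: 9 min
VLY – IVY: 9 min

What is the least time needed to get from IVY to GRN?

Compare a few routes:
IVY - VLY - JCT - GRN: 9+1+9 = 19
IVY - QRY - KEW - NOR - GRN: 3+4+7+3 = 17
IVY - QRY - JCT - GRN: 3+7+9 = 19
The minimum is 17 min via IVY - QRY - KEW - NOR - GRN.

17 min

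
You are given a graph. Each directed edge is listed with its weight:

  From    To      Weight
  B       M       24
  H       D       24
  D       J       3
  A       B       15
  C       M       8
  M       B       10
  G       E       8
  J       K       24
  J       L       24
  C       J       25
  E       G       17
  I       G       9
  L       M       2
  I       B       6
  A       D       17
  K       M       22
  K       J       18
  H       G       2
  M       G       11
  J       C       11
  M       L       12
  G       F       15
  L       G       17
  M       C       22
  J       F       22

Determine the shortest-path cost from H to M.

46

Running Dijkstra from H:
H: 0
G: 2  (via H)
E: 10  (via G)
F: 17  (via G)
D: 24  (via H)
J: 27  (via D)
C: 38  (via J)
M: 46  (via C)
Shortest route: H → D → J → C → M = 46.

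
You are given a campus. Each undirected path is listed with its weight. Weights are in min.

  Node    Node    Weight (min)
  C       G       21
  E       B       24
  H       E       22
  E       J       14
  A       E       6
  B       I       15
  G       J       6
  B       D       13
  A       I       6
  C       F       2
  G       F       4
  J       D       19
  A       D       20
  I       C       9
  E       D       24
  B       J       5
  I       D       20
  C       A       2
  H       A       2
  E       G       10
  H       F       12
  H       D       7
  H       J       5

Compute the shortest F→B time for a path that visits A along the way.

16 min

Shortest F→A: F → C → A = 4
Shortest A→B: A → H → J → B = 12
Total via A: 4 + 12 = 16 min.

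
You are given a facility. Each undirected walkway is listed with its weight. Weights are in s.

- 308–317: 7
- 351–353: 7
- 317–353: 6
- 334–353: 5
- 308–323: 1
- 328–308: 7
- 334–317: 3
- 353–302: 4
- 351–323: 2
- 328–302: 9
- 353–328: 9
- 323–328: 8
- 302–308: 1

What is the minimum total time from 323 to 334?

11 s

Running Dijkstra from 323:
323: 0
308: 1  (via 323)
302: 2  (via 308)
351: 2  (via 323)
353: 6  (via 302)
328: 8  (via 323)
317: 8  (via 308)
334: 11  (via 353)
Shortest route: 323 → 308 → 302 → 353 → 334 = 11 s.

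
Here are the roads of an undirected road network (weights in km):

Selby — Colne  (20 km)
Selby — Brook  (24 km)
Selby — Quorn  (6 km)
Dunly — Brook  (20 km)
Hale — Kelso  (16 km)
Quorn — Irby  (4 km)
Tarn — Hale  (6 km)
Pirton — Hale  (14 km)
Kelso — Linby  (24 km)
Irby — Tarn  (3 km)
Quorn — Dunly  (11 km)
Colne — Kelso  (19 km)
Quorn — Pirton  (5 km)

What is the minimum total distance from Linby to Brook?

Settle nodes by increasing distance from Linby:
Linby: 0
Kelso: 24  (via Linby)
Hale: 40  (via Kelso)
Colne: 43  (via Kelso)
Tarn: 46  (via Hale)
Irby: 49  (via Tarn)
Quorn: 53  (via Irby)
Pirton: 54  (via Hale)
Selby: 59  (via Quorn)
Dunly: 64  (via Quorn)
Brook: 83  (via Selby)
Shortest route: Linby → Kelso → Hale → Tarn → Irby → Quorn → Selby → Brook = 83 km.

83 km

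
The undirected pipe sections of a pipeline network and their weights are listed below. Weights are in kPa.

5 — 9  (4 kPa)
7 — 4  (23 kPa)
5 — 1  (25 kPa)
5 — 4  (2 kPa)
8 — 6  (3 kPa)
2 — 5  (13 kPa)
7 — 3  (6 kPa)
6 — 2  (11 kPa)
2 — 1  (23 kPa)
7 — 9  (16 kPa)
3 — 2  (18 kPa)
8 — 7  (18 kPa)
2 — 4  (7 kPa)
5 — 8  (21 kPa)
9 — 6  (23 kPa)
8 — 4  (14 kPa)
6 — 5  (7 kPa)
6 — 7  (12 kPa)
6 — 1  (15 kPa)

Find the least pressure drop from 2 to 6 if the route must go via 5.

16 kPa

Shortest 2→5: 2–4–5 = 9
Best 5 to 6: 5–6 costing 7
Total via 5: 9 + 7 = 16 kPa.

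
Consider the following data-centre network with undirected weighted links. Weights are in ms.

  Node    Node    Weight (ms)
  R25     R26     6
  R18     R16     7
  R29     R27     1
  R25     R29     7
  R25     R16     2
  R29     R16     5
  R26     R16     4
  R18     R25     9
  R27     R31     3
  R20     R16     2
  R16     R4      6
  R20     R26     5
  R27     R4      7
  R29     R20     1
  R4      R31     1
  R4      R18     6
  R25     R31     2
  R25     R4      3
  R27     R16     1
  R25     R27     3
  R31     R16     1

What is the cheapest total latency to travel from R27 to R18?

Settle nodes by increasing distance from R27:
R27: 0
R29: 1  (via R27)
R16: 1  (via R27)
R20: 2  (via R29)
R31: 2  (via R16)
R25: 3  (via R27)
R4: 3  (via R31)
R26: 5  (via R16)
R18: 8  (via R16)
Shortest route: R27 → R16 → R18 = 8 ms.

8 ms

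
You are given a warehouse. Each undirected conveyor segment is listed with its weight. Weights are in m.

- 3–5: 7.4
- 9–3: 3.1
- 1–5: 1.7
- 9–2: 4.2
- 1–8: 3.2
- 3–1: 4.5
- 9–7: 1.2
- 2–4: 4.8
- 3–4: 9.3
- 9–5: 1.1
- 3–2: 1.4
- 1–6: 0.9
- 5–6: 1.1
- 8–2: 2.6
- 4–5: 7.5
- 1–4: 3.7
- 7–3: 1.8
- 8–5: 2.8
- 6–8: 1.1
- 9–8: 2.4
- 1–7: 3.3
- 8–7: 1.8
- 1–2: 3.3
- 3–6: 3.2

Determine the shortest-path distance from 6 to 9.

2.2 m

Compare a few routes:
6–5–9: 1.1+1.1 = 2.2
6–8–9: 1.1+2.4 = 3.5
Cheapest is 6–5–9 at 2.2 m.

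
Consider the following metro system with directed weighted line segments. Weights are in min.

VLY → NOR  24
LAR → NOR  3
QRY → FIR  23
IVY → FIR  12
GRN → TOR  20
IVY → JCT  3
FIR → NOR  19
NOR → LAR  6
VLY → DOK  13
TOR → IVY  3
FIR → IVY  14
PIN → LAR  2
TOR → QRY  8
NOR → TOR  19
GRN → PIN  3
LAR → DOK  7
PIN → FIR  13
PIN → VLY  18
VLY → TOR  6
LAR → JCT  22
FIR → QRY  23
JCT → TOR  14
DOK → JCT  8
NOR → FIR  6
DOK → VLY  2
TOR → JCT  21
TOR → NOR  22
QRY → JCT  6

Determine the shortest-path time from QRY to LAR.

48 min

Candidate routes:
QRY → JCT → TOR → NOR → LAR: 6+14+22+6 = 48
QRY → FIR → IVY → JCT → TOR → NOR → LAR: 23+14+3+14+22+6 = 82
QRY → JCT → TOR → IVY → FIR → NOR → LAR: 6+14+3+12+19+6 = 60
Cheapest is QRY → JCT → TOR → NOR → LAR at 48 min.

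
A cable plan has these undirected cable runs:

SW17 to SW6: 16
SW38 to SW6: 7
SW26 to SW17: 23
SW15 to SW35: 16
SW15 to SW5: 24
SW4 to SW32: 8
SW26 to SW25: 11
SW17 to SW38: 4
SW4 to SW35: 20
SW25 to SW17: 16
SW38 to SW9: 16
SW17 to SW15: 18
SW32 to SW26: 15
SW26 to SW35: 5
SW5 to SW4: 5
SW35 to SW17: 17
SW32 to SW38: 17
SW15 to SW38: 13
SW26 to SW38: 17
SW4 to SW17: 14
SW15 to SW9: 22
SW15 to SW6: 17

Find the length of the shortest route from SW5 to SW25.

Running Dijkstra from SW5:
SW5: 0
SW4: 5  (via SW5)
SW32: 13  (via SW4)
SW17: 19  (via SW4)
SW38: 23  (via SW17)
SW15: 24  (via SW5)
SW35: 25  (via SW4)
SW26: 28  (via SW32)
SW6: 30  (via SW38)
SW25: 35  (via SW17)
Shortest route: SW5–SW4–SW17–SW25 = 35.

35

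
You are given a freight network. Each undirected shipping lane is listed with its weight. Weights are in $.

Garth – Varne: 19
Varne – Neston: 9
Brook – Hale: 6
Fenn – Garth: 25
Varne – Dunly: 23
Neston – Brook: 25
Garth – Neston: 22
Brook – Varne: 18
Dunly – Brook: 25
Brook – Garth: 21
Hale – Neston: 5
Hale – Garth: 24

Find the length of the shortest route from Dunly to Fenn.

Settle nodes by increasing distance from Dunly:
Dunly: 0
Varne: 23  (via Dunly)
Brook: 25  (via Dunly)
Hale: 31  (via Brook)
Neston: 32  (via Varne)
Garth: 42  (via Varne)
Fenn: 67  (via Garth)
Shortest route: Dunly → Varne → Garth → Fenn = $67.

$67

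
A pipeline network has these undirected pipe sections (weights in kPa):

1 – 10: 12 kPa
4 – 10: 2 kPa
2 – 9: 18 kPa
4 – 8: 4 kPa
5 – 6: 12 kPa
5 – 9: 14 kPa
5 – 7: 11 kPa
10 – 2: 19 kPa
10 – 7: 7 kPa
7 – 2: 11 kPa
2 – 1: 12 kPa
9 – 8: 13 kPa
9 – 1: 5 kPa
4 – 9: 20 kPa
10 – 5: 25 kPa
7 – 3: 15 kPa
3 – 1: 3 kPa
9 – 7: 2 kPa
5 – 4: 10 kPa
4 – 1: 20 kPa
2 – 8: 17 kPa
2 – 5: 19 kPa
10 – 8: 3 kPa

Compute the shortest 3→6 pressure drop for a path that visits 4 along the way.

Best 3 to 4: 3 → 1 → 10 → 4 costing 17
Shortest 4→6: 4 → 5 → 6 = 22
Total via 4: 17 + 22 = 39 kPa.

39 kPa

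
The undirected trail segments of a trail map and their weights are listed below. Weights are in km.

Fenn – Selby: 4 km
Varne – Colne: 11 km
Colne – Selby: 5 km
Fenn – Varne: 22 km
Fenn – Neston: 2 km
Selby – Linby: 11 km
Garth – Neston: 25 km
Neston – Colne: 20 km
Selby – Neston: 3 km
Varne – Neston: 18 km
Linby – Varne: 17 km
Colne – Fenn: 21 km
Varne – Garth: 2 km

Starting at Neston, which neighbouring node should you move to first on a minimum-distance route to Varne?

Varne

Compare a few routes:
Neston → Selby → Colne → Varne: 3+5+11 = 19
Neston → Varne: 18 = 18
The minimum is 18 km via Neston → Varne.
So from Neston the first move is to Varne.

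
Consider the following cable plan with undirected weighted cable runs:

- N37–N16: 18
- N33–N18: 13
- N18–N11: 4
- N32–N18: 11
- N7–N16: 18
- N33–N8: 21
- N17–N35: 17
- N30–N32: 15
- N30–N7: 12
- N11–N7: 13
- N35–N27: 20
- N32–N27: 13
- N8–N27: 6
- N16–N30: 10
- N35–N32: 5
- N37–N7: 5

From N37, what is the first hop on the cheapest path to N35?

Enumerating some paths:
N37–N7–N30–N32–N35: 5+12+15+5 = 37
N37–N7–N11–N18–N32–N35: 5+13+4+11+5 = 38
The minimum is 37 via N37–N7–N30–N32–N35.
So from N37 the first move is to N7.

N7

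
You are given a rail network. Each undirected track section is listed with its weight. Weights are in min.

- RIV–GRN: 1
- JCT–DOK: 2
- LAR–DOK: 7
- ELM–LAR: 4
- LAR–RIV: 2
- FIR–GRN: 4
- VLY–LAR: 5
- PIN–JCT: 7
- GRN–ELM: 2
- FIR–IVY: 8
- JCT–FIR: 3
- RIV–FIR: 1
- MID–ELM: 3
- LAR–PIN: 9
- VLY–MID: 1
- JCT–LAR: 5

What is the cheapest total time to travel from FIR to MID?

7 min

Settle nodes by increasing distance from FIR:
FIR: 0
RIV: 1  (via FIR)
GRN: 2  (via RIV)
LAR: 3  (via RIV)
JCT: 3  (via FIR)
ELM: 4  (via GRN)
DOK: 5  (via JCT)
MID: 7  (via ELM)
Shortest route: FIR → RIV → GRN → ELM → MID = 7 min.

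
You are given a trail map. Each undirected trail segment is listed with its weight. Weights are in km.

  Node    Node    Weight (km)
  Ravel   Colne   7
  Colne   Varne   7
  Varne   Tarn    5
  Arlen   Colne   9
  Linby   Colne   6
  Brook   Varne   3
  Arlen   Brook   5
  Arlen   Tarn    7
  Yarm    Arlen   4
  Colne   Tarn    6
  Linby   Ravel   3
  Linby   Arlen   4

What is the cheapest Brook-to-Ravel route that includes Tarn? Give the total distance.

21 km

Shortest Brook→Tarn: Brook–Varne–Tarn = 8
Shortest Tarn→Ravel: Tarn–Colne–Ravel = 13
Total via Tarn: 8 + 13 = 21 km.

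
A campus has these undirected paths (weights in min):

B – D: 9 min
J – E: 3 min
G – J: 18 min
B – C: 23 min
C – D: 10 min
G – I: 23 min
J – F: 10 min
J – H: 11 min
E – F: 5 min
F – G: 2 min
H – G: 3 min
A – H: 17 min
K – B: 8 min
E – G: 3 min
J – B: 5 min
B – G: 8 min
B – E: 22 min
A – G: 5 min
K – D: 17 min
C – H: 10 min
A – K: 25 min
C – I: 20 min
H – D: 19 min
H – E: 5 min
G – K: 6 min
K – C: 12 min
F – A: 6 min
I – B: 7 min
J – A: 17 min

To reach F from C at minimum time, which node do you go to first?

Enumerating some paths:
C–K–G–F: 12+6+2 = 20
C–H–G–F: 10+3+2 = 15
C–H–E–F: 10+5+5 = 20
C–H–E–G–F: 10+5+3+2 = 20
Cheapest is C–H–G–F at 15 min.
So from C the first move is to H.

H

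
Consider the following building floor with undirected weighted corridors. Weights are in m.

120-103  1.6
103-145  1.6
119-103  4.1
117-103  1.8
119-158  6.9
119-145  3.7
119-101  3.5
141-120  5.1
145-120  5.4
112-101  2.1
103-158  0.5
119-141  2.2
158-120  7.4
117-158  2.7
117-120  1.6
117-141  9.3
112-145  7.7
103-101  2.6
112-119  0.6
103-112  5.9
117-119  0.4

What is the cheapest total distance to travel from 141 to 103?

Shortest distances from 141:
141: 0
119: 2.2  (via 141)
117: 2.6  (via 119)
112: 2.8  (via 119)
120: 4.2  (via 117)
103: 4.4  (via 117)
Shortest route: 141–119–117–103 = 4.4 m.

4.4 m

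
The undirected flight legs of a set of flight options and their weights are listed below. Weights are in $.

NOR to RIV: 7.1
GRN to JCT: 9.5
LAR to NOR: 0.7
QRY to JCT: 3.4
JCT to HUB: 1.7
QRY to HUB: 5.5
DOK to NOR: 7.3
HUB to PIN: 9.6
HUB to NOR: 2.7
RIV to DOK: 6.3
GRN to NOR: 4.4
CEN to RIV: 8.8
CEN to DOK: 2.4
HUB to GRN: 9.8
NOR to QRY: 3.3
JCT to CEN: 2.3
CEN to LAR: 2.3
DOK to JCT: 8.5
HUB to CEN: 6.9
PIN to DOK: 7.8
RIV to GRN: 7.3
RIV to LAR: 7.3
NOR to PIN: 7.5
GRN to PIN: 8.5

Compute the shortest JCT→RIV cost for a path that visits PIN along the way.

Best JCT to PIN: JCT → HUB → PIN costing 11.3
Best PIN to RIV: PIN → DOK → RIV costing 14.1
Total via PIN: 11.3 + 14.1 = $25.4.

$25.4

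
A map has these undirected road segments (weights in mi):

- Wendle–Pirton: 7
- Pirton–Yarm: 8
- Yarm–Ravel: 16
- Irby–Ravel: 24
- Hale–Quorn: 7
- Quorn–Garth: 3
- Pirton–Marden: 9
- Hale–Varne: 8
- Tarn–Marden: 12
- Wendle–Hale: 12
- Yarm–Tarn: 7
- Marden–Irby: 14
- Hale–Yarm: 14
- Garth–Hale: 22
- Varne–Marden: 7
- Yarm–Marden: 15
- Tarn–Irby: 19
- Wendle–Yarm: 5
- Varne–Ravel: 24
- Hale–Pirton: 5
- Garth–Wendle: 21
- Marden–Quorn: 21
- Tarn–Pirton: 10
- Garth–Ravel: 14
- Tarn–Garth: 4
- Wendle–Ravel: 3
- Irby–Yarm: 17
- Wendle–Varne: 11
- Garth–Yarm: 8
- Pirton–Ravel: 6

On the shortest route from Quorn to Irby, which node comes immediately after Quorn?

Garth

Compare a few routes:
Quorn → Garth → Tarn → Irby: 3+4+19 = 26
Quorn → Garth → Yarm → Irby: 3+8+17 = 28
Cheapest is Quorn → Garth → Tarn → Irby at 26 mi.
So from Quorn the first move is to Garth.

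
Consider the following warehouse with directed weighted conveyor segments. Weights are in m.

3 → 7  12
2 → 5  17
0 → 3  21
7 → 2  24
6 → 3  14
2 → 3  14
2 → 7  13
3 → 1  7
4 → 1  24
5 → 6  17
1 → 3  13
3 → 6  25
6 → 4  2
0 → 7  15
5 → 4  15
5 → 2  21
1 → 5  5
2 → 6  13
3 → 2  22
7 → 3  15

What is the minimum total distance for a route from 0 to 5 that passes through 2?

Shortest 0→2: 0–7–2 = 39
Best 2 to 5: 2–5 costing 17
Total via 2: 39 + 17 = 56 m.

56 m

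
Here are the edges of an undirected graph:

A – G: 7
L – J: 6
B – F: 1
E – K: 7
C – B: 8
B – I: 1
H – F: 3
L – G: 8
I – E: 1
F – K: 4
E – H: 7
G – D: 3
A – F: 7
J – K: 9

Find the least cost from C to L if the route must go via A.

31

Shortest C→A: C → B → F → A = 16
Best A to L: A → G → L costing 15
Total via A: 16 + 15 = 31.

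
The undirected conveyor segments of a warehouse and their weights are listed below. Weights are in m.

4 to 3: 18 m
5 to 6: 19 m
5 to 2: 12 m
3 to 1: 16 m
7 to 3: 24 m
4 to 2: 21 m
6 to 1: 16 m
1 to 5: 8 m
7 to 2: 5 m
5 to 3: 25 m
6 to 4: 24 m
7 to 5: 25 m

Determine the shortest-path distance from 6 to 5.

19 m

Running Dijkstra from 6:
6: 0
1: 16  (via 6)
5: 19  (via 6)
Shortest route: 6 → 5 = 19 m.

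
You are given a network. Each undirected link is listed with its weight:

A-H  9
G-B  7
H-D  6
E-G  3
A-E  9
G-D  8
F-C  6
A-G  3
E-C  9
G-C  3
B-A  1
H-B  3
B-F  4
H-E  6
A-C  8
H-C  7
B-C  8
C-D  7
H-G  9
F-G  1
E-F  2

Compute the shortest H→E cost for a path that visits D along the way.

17

Best H to D: H–D costing 6
Best D to E: D–G–E costing 11
Total via D: 6 + 11 = 17.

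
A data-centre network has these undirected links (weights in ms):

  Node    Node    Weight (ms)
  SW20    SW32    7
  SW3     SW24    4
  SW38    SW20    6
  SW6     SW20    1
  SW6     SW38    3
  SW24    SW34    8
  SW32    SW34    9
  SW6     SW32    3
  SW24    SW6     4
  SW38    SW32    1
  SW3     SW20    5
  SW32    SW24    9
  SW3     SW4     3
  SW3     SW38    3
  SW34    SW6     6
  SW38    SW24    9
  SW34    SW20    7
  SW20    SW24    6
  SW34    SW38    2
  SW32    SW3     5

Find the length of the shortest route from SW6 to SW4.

9 ms

Running Dijkstra from SW6:
SW6: 0
SW20: 1  (via SW6)
SW32: 3  (via SW6)
SW38: 3  (via SW6)
SW24: 4  (via SW6)
SW34: 5  (via SW38)
SW3: 6  (via SW20)
SW4: 9  (via SW3)
Shortest route: SW6–SW20–SW3–SW4 = 9 ms.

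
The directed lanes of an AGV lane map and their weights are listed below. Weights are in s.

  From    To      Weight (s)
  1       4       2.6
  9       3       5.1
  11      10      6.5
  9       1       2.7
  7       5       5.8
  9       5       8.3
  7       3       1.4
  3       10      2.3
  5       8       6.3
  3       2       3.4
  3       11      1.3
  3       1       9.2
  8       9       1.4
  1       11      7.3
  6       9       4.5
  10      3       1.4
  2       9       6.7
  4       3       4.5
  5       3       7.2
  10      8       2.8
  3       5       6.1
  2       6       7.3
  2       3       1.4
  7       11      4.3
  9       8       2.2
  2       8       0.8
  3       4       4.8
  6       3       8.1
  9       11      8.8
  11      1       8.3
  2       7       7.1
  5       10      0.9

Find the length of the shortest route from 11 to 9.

10.7 s

Running Dijkstra from 11:
11: 0
10: 6.5  (via 11)
3: 7.9  (via 10)
1: 8.3  (via 11)
8: 9.3  (via 10)
9: 10.7  (via 8)
Shortest route: 11 → 10 → 8 → 9 = 10.7 s.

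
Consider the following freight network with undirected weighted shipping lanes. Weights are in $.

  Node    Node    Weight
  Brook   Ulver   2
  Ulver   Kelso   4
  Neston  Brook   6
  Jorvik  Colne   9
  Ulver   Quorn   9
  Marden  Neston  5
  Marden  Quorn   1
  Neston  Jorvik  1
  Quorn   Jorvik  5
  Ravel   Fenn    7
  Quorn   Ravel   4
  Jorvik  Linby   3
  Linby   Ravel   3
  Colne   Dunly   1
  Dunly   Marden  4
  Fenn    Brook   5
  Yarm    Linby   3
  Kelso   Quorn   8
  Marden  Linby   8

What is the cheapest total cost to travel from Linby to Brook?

Enumerating some paths:
Linby - Ravel - Fenn - Brook: 3+7+5 = 15
Linby - Jorvik - Neston - Brook: 3+1+6 = 10
Linby - Ravel - Quorn - Ulver - Brook: 3+4+9+2 = 18
Linby - Jorvik - Quorn - Ulver - Brook: 3+5+9+2 = 19
Cheapest is Linby - Jorvik - Neston - Brook at $10.

$10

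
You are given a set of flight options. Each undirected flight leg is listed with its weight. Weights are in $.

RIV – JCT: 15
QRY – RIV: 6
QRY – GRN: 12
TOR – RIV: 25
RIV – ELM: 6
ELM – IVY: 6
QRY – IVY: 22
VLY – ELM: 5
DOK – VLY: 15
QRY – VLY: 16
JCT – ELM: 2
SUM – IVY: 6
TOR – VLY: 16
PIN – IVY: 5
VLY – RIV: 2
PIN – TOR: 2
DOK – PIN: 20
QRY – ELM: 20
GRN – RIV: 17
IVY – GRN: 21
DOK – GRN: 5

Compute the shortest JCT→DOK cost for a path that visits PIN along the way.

Best JCT to PIN: JCT–ELM–IVY–PIN costing 13
Shortest PIN→DOK: PIN–DOK = 20
Total via PIN: 13 + 20 = $33.

$33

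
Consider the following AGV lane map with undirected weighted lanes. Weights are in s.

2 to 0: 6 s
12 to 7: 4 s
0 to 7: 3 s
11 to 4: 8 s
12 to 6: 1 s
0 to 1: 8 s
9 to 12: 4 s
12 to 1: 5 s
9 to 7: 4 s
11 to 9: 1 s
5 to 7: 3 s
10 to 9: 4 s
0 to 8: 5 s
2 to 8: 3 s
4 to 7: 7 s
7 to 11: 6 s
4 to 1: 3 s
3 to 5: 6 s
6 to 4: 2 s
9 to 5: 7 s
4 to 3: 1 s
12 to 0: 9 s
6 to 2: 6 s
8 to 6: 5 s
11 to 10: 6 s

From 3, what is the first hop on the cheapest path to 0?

4

Compare a few routes:
3 - 5 - 7 - 0: 6+3+3 = 12
3 - 4 - 7 - 0: 1+7+3 = 11
Cheapest is 3 - 4 - 7 - 0 at 11 s.
So from 3 the first move is to 4.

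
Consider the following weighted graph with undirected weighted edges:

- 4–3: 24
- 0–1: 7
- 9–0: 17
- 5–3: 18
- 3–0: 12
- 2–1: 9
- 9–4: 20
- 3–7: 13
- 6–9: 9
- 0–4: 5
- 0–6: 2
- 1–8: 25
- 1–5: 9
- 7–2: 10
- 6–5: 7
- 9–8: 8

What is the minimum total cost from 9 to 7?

Shortest distances from 9:
9: 0
8: 8  (via 9)
6: 9  (via 9)
0: 11  (via 6)
4: 16  (via 0)
5: 16  (via 6)
1: 18  (via 0)
3: 23  (via 0)
2: 27  (via 1)
7: 36  (via 3)
Shortest route: 9–6–0–3–7 = 36.

36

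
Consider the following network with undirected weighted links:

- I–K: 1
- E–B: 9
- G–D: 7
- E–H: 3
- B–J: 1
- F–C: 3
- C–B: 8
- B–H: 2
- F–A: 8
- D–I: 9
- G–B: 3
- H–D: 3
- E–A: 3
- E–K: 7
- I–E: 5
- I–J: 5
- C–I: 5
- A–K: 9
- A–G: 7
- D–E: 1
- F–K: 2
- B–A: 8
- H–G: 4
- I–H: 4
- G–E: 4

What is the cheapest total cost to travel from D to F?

Shortest distances from D:
D: 0
E: 1  (via D)
H: 3  (via D)
A: 4  (via E)
B: 5  (via H)
G: 5  (via E)
I: 6  (via E)
J: 6  (via B)
K: 7  (via I)
F: 9  (via K)
Shortest route: D–E–I–K–F = 9.

9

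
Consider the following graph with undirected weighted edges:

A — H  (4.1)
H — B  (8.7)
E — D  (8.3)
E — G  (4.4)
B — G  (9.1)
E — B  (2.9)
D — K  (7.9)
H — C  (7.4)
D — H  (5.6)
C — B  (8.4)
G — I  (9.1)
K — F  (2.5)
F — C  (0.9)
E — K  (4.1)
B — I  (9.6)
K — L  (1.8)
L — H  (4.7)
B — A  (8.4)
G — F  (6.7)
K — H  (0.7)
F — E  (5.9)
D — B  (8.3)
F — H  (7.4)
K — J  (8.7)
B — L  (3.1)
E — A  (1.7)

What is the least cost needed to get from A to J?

13.5

Shortest distances from A:
A: 0
E: 1.7  (via A)
H: 4.1  (via A)
B: 4.6  (via E)
K: 4.8  (via H)
G: 6.1  (via E)
L: 6.6  (via K)
F: 7.3  (via K)
C: 8.2  (via F)
D: 9.7  (via H)
J: 13.5  (via K)
Shortest route: A → H → K → J = 13.5.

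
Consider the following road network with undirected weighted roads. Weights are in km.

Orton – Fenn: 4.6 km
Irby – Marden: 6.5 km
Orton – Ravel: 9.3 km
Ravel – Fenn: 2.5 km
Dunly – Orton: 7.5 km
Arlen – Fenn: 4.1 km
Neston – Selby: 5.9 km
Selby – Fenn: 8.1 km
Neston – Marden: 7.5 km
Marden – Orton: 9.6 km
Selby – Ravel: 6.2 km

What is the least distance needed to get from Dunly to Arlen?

Shortest distances from Dunly:
Dunly: 0
Orton: 7.5  (via Dunly)
Fenn: 12.1  (via Orton)
Ravel: 14.6  (via Fenn)
Arlen: 16.2  (via Fenn)
Shortest route: Dunly–Orton–Fenn–Arlen = 16.2 km.

16.2 km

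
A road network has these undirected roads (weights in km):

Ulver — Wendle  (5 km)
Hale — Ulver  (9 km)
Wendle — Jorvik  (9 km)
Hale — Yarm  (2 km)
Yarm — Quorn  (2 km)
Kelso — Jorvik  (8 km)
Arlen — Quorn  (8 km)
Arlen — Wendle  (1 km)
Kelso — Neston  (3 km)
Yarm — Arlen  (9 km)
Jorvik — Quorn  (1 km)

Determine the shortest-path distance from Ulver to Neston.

25 km

Shortest distances from Ulver:
Ulver: 0
Wendle: 5  (via Ulver)
Arlen: 6  (via Wendle)
Hale: 9  (via Ulver)
Yarm: 11  (via Hale)
Quorn: 13  (via Yarm)
Jorvik: 14  (via Wendle)
Kelso: 22  (via Jorvik)
Neston: 25  (via Kelso)
Shortest route: Ulver → Wendle → Jorvik → Kelso → Neston = 25 km.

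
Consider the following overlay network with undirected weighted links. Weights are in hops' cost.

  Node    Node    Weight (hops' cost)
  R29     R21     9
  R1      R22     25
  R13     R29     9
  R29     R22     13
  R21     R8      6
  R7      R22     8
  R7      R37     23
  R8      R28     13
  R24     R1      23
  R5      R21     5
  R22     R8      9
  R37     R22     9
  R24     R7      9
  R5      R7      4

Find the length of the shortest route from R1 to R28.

47 hops' cost

Running Dijkstra from R1:
R1: 0
R24: 23  (via R1)
R22: 25  (via R1)
R7: 32  (via R24)
R8: 34  (via R22)
R37: 34  (via R22)
R5: 36  (via R7)
R29: 38  (via R22)
R21: 40  (via R8)
R28: 47  (via R8)
Shortest route: R1 → R22 → R8 → R28 = 47 hops' cost.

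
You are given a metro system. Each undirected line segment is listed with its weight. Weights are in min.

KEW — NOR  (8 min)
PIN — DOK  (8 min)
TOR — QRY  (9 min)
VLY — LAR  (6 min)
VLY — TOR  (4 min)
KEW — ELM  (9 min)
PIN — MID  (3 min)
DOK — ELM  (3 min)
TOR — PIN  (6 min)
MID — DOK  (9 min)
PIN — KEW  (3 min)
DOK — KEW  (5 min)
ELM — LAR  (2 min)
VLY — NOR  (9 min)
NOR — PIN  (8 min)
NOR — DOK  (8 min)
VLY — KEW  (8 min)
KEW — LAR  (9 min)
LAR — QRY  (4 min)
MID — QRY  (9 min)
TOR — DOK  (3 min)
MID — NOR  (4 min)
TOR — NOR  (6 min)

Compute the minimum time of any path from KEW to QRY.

13 min

Candidate routes:
KEW–ELM–LAR–QRY: 9+2+4 = 15
KEW–DOK–ELM–LAR–QRY: 5+3+2+4 = 14
KEW–LAR–QRY: 9+4 = 13
Cheapest is KEW–LAR–QRY at 13 min.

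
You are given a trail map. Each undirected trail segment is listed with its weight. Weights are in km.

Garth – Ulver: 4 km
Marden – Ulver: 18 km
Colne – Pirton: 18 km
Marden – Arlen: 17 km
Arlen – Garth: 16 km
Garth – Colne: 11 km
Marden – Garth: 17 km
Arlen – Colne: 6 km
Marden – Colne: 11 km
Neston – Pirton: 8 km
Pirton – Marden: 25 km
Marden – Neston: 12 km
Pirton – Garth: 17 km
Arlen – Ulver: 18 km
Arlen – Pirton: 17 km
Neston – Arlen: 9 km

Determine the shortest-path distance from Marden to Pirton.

Compare a few routes:
Marden → Neston → Pirton: 12+8 = 20
Marden → Pirton: 25 = 25
Marden → Colne → Pirton: 11+18 = 29
Cheapest is Marden → Neston → Pirton at 20 km.

20 km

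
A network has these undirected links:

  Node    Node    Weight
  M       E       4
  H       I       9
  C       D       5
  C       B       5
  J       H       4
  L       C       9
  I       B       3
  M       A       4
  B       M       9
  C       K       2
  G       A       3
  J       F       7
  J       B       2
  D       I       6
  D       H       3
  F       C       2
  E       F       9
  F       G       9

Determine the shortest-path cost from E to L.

20

Candidate routes:
E–M–B–C–L: 4+9+5+9 = 27
E–M–A–G–F–C–L: 4+4+3+9+2+9 = 31
E–F–J–B–C–L: 9+7+2+5+9 = 32
E–F–C–L: 9+2+9 = 20
The minimum is 20 via E–F–C–L.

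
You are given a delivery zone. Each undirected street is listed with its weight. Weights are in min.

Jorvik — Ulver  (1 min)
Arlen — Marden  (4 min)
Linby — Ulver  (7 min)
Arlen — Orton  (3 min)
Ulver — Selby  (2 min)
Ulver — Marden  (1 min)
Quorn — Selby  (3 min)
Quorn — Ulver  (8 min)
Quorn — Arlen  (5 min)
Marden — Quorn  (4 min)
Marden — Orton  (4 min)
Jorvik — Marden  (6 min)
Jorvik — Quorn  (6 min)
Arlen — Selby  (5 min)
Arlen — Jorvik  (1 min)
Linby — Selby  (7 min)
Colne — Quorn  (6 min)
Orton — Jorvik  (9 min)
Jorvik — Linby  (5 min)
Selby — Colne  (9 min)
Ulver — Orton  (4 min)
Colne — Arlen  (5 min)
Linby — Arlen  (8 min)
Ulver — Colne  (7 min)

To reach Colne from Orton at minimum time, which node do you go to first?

Arlen

Candidate routes:
Orton → Arlen → Colne: 3+5 = 8
Orton → Ulver → Colne: 4+7 = 11
Orton → Arlen → Jorvik → Ulver → Colne: 3+1+1+7 = 12
Orton → Ulver → Jorvik → Arlen → Colne: 4+1+1+5 = 11
Cheapest is Orton → Arlen → Colne at 8 min.
So from Orton the first move is to Arlen.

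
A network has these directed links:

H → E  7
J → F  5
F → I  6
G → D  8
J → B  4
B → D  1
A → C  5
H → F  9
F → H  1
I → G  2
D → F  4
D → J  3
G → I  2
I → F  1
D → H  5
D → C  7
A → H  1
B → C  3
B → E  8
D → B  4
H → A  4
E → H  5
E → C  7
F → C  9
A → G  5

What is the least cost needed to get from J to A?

Enumerating some paths:
J–F–H–A: 5+1+4 = 10
J–B–D–H–A: 4+1+5+4 = 14
Cheapest is J–F–H–A at 10.

10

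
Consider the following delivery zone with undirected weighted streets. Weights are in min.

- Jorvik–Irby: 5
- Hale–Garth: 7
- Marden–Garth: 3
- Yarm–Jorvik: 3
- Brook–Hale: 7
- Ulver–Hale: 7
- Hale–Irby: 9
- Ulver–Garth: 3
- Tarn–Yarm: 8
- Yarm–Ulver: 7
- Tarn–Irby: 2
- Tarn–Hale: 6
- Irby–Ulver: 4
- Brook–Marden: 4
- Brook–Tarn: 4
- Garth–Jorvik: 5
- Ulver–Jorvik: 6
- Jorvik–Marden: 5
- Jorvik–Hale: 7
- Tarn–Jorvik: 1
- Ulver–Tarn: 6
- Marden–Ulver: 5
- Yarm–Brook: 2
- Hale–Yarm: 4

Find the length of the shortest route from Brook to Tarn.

Compare a few routes:
Brook → Tarn: 4 = 4
Brook → Yarm → Jorvik → Tarn: 2+3+1 = 6
The minimum is 4 min via Brook → Tarn.

4 min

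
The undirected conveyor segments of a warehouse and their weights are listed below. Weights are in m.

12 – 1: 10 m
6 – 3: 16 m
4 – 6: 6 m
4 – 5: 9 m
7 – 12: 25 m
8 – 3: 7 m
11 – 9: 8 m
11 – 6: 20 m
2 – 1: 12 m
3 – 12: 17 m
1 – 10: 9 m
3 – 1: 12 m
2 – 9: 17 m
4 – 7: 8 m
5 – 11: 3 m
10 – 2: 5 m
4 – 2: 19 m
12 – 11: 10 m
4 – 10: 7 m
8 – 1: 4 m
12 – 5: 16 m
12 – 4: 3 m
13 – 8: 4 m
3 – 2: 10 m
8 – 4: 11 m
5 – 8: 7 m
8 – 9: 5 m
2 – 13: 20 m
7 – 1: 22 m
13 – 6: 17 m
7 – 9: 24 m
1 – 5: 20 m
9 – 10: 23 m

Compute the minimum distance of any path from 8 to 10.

Compare a few routes:
8 → 1 → 10: 4+9 = 13
8 → 4 → 10: 11+7 = 18
Cheapest is 8 → 1 → 10 at 13 m.

13 m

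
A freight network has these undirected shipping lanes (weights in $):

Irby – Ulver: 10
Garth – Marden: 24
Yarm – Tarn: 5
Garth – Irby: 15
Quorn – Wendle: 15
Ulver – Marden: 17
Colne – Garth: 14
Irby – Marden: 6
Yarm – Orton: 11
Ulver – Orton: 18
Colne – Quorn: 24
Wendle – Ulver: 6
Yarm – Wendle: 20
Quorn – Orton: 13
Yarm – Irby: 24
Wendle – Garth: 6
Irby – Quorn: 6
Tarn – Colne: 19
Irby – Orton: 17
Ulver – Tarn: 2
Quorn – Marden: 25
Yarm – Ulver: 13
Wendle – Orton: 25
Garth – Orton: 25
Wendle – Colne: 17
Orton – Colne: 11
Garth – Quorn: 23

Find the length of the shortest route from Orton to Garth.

Running Dijkstra from Orton:
Orton: 0
Colne: 11  (via Orton)
Yarm: 11  (via Orton)
Quorn: 13  (via Orton)
Tarn: 16  (via Yarm)
Irby: 17  (via Orton)
Ulver: 18  (via Orton)
Marden: 23  (via Irby)
Wendle: 24  (via Ulver)
Garth: 25  (via Orton)
Shortest route: Orton → Garth = $25.

$25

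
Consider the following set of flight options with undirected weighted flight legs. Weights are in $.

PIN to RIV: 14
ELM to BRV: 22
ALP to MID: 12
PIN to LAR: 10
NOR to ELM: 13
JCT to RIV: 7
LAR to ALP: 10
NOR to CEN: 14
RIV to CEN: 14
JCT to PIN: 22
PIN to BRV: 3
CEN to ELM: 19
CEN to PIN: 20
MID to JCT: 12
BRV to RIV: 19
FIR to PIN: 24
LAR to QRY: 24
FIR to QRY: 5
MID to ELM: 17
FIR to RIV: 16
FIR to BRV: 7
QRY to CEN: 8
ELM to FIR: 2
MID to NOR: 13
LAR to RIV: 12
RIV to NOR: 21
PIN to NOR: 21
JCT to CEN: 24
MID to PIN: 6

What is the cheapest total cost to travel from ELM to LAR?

Shortest distances from ELM:
ELM: 0
FIR: 2  (via ELM)
QRY: 7  (via FIR)
BRV: 9  (via FIR)
PIN: 12  (via BRV)
NOR: 13  (via ELM)
CEN: 15  (via QRY)
MID: 17  (via ELM)
RIV: 18  (via FIR)
LAR: 22  (via PIN)
Shortest route: ELM–FIR–BRV–PIN–LAR = $22.

$22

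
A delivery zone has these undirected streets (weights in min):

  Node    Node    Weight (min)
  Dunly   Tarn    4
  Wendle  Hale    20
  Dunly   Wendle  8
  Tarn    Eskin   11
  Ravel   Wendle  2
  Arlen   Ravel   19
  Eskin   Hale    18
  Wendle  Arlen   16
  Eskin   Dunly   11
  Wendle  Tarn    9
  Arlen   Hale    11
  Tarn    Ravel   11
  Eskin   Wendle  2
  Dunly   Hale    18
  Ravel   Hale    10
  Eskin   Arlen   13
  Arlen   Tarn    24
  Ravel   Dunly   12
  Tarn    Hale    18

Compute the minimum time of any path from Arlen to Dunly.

23 min

Enumerating some paths:
Arlen–Wendle–Dunly: 16+8 = 24
Arlen–Eskin–Wendle–Dunly: 13+2+8 = 23
Arlen–Eskin–Dunly: 13+11 = 24
Cheapest is Arlen–Eskin–Wendle–Dunly at 23 min.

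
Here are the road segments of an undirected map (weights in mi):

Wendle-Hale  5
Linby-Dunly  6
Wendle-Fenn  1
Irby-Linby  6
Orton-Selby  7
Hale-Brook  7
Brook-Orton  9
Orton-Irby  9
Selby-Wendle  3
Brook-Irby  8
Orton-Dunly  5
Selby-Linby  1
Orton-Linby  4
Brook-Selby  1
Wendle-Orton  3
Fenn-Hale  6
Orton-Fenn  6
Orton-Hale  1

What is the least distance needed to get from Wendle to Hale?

4 mi

Compare a few routes:
Wendle - Hale: 5 = 5
Wendle - Orton - Hale: 3+1 = 4
The minimum is 4 mi via Wendle - Orton - Hale.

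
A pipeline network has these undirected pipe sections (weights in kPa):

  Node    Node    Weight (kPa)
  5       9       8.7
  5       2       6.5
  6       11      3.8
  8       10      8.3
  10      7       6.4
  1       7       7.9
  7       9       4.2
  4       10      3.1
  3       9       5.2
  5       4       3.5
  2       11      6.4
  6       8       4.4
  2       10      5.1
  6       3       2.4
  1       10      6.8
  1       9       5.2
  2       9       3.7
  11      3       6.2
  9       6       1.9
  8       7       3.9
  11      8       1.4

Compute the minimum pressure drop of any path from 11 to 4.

Candidate routes:
11–8–7–10–4: 1.4+3.9+6.4+3.1 = 14.8
11–8–10–4: 1.4+8.3+3.1 = 12.8
11–2–10–4: 6.4+5.1+3.1 = 14.6
Cheapest is 11–8–10–4 at 12.8 kPa.

12.8 kPa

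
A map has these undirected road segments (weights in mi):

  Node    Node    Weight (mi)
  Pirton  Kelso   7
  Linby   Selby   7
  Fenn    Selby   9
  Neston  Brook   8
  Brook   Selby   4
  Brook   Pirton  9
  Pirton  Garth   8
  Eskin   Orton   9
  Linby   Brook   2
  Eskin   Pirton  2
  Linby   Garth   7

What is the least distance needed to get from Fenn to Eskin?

24 mi

Compare a few routes:
Fenn → Selby → Brook → Pirton → Eskin: 9+4+9+2 = 24
Fenn → Selby → Linby → Brook → Pirton → Eskin: 9+7+2+9+2 = 29
The minimum is 24 mi via Fenn → Selby → Brook → Pirton → Eskin.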